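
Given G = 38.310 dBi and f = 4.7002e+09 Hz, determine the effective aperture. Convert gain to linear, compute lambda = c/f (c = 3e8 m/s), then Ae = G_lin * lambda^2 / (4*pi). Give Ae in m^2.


lambda = c / f = 3.0000e+08 / 4.7002e+09 = 0.06382707 m
G_linear = 10^(38.310/10) = 6776.415
Ae = G_linear * lambda^2 / (4*pi) = 6776.415 * 0.06382707^2 / (4*pi) = 2.197 m^2

2.197 m^2


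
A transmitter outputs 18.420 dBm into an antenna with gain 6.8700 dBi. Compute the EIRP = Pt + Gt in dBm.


EIRP = Pt + Gt = 18.420 + 6.8700 = 25.29 dBm

25.29 dBm


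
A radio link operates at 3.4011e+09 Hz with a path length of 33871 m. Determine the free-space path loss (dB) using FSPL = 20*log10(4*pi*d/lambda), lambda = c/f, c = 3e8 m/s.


lambda = c / f = 3.0000e+08 / 3.4011e+09 = 0.08820676 m
FSPL = 20 * log10(4*pi*33871/0.08820676) = 133.7 dB

133.7 dB


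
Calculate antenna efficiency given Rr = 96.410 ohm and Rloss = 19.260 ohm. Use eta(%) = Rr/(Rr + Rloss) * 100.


eta = 96.410 / (96.410 + 19.260) * 100 = 83.35%

83.35%


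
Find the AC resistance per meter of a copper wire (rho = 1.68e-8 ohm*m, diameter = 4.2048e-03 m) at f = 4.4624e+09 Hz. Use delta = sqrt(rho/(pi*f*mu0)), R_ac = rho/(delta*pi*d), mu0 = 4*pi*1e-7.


delta = sqrt(1.68e-8 / (pi * 4.4624e+09 * 4*pi*1e-7)) = 9.765411e-07 m
R_ac = 1.68e-8 / (9.765411e-07 * pi * 4.2048e-03) = 1.302 ohm/m

1.302 ohm/m


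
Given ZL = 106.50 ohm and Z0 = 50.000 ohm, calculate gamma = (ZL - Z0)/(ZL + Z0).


gamma = (106.50 - 50.000) / (106.50 + 50.000) = 0.3610

0.3610


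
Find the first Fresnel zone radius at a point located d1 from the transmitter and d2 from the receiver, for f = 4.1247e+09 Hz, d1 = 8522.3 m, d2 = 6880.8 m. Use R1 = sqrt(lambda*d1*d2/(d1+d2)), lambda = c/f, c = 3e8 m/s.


lambda = c / f = 3.0000e+08 / 4.1247e+09 = 0.07273256 m
R1 = sqrt(0.07273256 * 8522.3 * 6880.8 / (8522.3 + 6880.8)) = 16.64 m

16.64 m


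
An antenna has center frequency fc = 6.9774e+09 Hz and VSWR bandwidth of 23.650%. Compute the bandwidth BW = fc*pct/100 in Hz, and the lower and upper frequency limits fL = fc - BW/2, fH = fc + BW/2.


BW = 6.9774e+09 * 23.650/100 = 1.650155e+09 Hz
fL = 6.9774e+09 - 1.650155e+09/2 = 6.152e+09 Hz
fH = 6.9774e+09 + 1.650155e+09/2 = 7.802e+09 Hz

BW=1.650e+09 Hz, fL=6.152e+09 Hz, fH=7.802e+09 Hz


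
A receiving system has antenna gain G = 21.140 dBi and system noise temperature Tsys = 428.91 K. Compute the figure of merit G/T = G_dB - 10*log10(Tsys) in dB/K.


G/T = 21.140 - 10*log10(428.91) = 21.140 - 26.32366 = -5.184 dB/K

-5.184 dB/K


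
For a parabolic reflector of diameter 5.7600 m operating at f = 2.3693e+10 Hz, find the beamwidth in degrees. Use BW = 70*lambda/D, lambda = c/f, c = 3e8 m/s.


lambda = c / f = 3.0000e+08 / 2.3693e+10 = 0.01266197 m
BW = 70 * 0.01266197 / 5.7600 = 0.1539 deg

0.1539 deg


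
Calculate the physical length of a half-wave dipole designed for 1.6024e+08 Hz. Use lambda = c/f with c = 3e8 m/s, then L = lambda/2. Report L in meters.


lambda = c / f = 3.0000e+08 / 1.6024e+08 = 1.872192 m
L = lambda / 2 = 1.872192 / 2 = 0.9361 m

0.9361 m


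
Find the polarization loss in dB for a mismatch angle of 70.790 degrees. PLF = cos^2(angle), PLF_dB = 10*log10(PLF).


PLF_linear = cos^2(70.790 deg) = 0.1082617
PLF_dB = 10 * log10(0.1082617) = -9.655 dB

-9.655 dB


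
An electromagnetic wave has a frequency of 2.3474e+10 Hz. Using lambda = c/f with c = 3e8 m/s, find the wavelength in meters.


lambda = c / f = 3.0000e+08 / 2.3474e+10 = 0.01278 m

0.01278 m


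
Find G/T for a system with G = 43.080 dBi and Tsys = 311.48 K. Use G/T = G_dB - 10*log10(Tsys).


G/T = 43.080 - 10*log10(311.48) = 43.080 - 24.93430 = 18.15 dB/K

18.15 dB/K


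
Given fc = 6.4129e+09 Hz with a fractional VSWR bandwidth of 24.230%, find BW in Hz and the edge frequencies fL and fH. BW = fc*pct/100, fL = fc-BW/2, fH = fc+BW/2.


BW = 6.4129e+09 * 24.230/100 = 1.553846e+09 Hz
fL = 6.4129e+09 - 1.553846e+09/2 = 5.636e+09 Hz
fH = 6.4129e+09 + 1.553846e+09/2 = 7.190e+09 Hz

BW=1.554e+09 Hz, fL=5.636e+09 Hz, fH=7.190e+09 Hz


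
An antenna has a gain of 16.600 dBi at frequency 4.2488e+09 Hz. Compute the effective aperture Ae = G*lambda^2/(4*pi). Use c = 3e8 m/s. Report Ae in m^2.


lambda = c / f = 3.0000e+08 / 4.2488e+09 = 0.07060817 m
G_linear = 10^(16.600/10) = 45.70882
Ae = G_linear * lambda^2 / (4*pi) = 45.70882 * 0.07060817^2 / (4*pi) = 0.01813 m^2

0.01813 m^2


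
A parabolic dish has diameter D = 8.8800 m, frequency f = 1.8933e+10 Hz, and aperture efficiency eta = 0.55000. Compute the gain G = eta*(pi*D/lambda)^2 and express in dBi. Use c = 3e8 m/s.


lambda = c / f = 3.0000e+08 / 1.8933e+10 = 0.01584535 m
G_linear = 0.55000 * (pi * 8.8800 / 0.01584535)^2 = 1.704844e+06
G_dBi = 10 * log10(1.704844e+06) = 62.32 dBi

62.32 dBi


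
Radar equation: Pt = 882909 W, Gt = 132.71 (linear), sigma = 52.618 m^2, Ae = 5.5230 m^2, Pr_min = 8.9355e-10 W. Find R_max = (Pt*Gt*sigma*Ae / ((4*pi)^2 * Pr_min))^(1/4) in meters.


R^4 = 882909*132.71*52.618*5.5230 / ((4*pi)^2 * 8.9355e-10) = 2.413184e+17
R_max = 2.413184e+17^0.25 = 22164 m

22164 m


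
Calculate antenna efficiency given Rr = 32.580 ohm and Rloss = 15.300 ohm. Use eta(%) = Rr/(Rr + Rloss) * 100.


eta = 32.580 / (32.580 + 15.300) * 100 = 68.05%

68.05%


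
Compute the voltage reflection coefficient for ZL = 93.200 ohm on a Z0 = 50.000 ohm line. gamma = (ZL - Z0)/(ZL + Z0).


gamma = (93.200 - 50.000) / (93.200 + 50.000) = 0.3017

0.3017


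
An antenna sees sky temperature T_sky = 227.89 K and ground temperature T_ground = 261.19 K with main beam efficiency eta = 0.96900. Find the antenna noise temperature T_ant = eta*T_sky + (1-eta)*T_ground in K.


T_ant = 0.96900 * 227.89 + (1 - 0.96900) * 261.19 = 228.9 K

228.9 K


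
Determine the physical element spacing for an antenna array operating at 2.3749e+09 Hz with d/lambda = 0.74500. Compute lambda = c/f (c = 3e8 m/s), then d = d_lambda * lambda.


lambda = c / f = 3.0000e+08 / 2.3749e+09 = 0.1263211 m
d = 0.74500 * 0.1263211 = 0.09411 m

0.09411 m


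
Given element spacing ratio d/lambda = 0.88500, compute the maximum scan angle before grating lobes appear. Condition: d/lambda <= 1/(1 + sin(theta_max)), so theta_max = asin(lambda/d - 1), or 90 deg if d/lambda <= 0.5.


lambda/d - 1 = 1/0.88500 - 1 = 0.1299435
theta_max = asin(0.1299435) = 7.466 deg

7.466 deg


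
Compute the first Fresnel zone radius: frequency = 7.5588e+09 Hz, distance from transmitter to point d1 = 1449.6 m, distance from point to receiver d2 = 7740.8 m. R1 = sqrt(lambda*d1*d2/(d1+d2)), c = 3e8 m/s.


lambda = c / f = 3.0000e+08 / 7.5588e+09 = 0.03968884 m
R1 = sqrt(0.03968884 * 1449.6 * 7740.8 / (1449.6 + 7740.8)) = 6.961 m

6.961 m


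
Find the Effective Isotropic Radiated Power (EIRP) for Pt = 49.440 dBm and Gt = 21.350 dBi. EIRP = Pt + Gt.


EIRP = Pt + Gt = 49.440 + 21.350 = 70.79 dBm

70.79 dBm


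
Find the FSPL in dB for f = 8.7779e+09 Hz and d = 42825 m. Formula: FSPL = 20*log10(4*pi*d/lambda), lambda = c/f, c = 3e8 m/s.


lambda = c / f = 3.0000e+08 / 8.7779e+09 = 0.03417674 m
FSPL = 20 * log10(4*pi*42825/0.03417674) = 143.9 dB

143.9 dB


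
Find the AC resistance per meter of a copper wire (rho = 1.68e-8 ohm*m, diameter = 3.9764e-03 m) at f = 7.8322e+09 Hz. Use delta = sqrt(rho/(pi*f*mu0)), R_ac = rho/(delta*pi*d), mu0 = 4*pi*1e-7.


delta = sqrt(1.68e-8 / (pi * 7.8322e+09 * 4*pi*1e-7)) = 7.371110e-07 m
R_ac = 1.68e-8 / (7.371110e-07 * pi * 3.9764e-03) = 1.824 ohm/m

1.824 ohm/m


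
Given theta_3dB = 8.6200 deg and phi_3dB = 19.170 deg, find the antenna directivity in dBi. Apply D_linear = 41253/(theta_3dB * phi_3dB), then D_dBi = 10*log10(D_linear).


D_linear = 41253 / (8.6200 * 19.170) = 249.6469
D_dBi = 10 * log10(249.6469) = 23.97 dBi

23.97 dBi


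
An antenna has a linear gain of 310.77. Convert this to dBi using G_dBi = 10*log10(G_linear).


G_dBi = 10 * log10(310.77) = 24.92 dBi

24.92 dBi


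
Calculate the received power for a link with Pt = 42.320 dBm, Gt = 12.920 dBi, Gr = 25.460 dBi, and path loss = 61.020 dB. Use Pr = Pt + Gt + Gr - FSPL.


Pr = 42.320 + 12.920 + 25.460 - 61.020 = 19.68 dBm

19.68 dBm


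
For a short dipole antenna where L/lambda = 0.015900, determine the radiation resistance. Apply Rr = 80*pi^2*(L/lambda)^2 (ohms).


Rr = 80 * pi^2 * (0.015900)^2 = 80 * 9.869604 * 2.528100e-04 = 0.1996 ohm

0.1996 ohm


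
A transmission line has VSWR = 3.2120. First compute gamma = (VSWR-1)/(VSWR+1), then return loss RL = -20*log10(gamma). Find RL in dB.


gamma = (3.2120 - 1) / (3.2120 + 1) = 0.5251662
RL = -20 * log10(0.5251662) = 5.594 dB

5.594 dB


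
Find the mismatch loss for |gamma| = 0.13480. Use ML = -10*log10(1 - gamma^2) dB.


ML = -10 * log10(1 - 0.13480^2) = -10 * log10(0.98182896) = 0.07964 dB

0.07964 dB


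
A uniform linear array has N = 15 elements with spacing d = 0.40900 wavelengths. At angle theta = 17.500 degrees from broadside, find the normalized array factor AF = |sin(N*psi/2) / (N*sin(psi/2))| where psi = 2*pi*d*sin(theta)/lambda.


psi = 2*pi*0.40900*sin(17.500 deg) = 0.7727606 rad
AF = |sin(15*0.7727606/2) / (15*sin(0.7727606/2))| = 0.08287

0.08287


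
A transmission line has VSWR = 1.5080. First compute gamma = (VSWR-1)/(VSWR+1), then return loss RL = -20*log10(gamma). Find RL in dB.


gamma = (1.5080 - 1) / (1.5080 + 1) = 0.2025518
RL = -20 * log10(0.2025518) = 13.87 dB

13.87 dB


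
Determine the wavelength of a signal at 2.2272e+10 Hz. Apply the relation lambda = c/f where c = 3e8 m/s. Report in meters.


lambda = c / f = 3.0000e+08 / 2.2272e+10 = 0.01347 m

0.01347 m


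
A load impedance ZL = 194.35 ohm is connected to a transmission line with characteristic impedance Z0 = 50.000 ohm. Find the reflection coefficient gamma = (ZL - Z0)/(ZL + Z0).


gamma = (194.35 - 50.000) / (194.35 + 50.000) = 0.5908

0.5908


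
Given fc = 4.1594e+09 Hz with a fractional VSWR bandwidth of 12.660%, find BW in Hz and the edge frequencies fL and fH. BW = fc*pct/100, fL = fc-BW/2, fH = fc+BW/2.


BW = 4.1594e+09 * 12.660/100 = 5.265800e+08 Hz
fL = 4.1594e+09 - 5.265800e+08/2 = 3.896e+09 Hz
fH = 4.1594e+09 + 5.265800e+08/2 = 4.423e+09 Hz

BW=5.266e+08 Hz, fL=3.896e+09 Hz, fH=4.423e+09 Hz


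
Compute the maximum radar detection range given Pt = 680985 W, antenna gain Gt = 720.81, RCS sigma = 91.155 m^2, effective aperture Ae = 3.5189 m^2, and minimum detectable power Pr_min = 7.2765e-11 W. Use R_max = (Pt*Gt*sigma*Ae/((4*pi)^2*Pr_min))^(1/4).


R^4 = 680985*720.81*91.155*3.5189 / ((4*pi)^2 * 7.2765e-11) = 1.370262e+19
R_max = 1.370262e+19^0.25 = 60842 m

60842 m


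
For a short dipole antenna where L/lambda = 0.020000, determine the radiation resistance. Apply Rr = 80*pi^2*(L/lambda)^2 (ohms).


Rr = 80 * pi^2 * (0.020000)^2 = 80 * 9.869604 * 4.000000e-04 = 0.3158 ohm

0.3158 ohm


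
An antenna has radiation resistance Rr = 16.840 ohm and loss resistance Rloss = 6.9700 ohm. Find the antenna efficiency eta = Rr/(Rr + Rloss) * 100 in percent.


eta = 16.840 / (16.840 + 6.9700) * 100 = 70.73%

70.73%


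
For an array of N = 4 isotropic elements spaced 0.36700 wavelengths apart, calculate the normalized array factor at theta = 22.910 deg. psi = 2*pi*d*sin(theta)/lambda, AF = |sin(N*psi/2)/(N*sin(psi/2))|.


psi = 2*pi*0.36700*sin(22.910 deg) = 0.8976629 rad
AF = |sin(4*0.8976629/2) / (4*sin(0.8976629/2))| = 0.5617

0.5617


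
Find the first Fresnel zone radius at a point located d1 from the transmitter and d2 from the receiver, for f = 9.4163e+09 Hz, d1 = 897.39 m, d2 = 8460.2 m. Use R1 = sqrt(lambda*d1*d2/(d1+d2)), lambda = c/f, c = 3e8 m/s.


lambda = c / f = 3.0000e+08 / 9.4163e+09 = 0.03185965 m
R1 = sqrt(0.03185965 * 897.39 * 8460.2 / (897.39 + 8460.2)) = 5.084 m

5.084 m


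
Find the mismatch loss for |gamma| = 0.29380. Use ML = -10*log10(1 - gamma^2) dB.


ML = -10 * log10(1 - 0.29380^2) = -10 * log10(0.91368156) = 0.3921 dB

0.3921 dB


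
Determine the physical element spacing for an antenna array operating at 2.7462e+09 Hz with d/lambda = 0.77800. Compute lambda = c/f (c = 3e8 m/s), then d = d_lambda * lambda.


lambda = c / f = 3.0000e+08 / 2.7462e+09 = 0.1092419 m
d = 0.77800 * 0.1092419 = 0.08499 m

0.08499 m


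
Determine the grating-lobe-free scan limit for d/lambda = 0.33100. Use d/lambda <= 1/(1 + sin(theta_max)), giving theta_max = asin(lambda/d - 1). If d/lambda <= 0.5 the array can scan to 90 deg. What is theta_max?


lambda/d - 1 = 1/0.33100 - 1 = 2.021148 >= 1
d/lambda <= 0.5, so the array can scan to endfire without grating lobes: theta_max = 90 deg

90 deg


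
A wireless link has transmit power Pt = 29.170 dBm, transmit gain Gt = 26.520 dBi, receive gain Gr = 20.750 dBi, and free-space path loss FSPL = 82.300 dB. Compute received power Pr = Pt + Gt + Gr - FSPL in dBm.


Pr = 29.170 + 26.520 + 20.750 - 82.300 = -5.86 dBm

-5.86 dBm


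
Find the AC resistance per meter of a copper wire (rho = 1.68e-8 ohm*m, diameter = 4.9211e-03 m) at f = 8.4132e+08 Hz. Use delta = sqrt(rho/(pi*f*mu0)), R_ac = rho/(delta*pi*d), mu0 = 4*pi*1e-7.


delta = sqrt(1.68e-8 / (pi * 8.4132e+08 * 4*pi*1e-7)) = 2.249024e-06 m
R_ac = 1.68e-8 / (2.249024e-06 * pi * 4.9211e-03) = 0.4832 ohm/m

0.4832 ohm/m


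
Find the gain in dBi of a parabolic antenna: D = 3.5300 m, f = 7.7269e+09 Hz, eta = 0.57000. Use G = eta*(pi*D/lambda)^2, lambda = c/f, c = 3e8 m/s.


lambda = c / f = 3.0000e+08 / 7.7269e+09 = 0.03882540 m
G_linear = 0.57000 * (pi * 3.5300 / 0.03882540)^2 = 46504.20
G_dBi = 10 * log10(46504.20) = 46.67 dBi

46.67 dBi


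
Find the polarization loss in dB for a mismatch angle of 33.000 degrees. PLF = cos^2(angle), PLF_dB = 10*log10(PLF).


PLF_linear = cos^2(33.000 deg) = 0.7033683
PLF_dB = 10 * log10(0.7033683) = -1.528 dB

-1.528 dB


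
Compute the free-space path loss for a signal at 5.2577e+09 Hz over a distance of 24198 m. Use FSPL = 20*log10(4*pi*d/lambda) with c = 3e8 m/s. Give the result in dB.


lambda = c / f = 3.0000e+08 / 5.2577e+09 = 0.05705917 m
FSPL = 20 * log10(4*pi*24198/0.05705917) = 134.5 dB

134.5 dB


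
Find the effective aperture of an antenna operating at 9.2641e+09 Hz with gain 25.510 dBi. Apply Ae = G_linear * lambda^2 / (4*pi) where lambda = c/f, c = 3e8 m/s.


lambda = c / f = 3.0000e+08 / 9.2641e+09 = 0.03238307 m
G_linear = 10^(25.510/10) = 355.6313
Ae = G_linear * lambda^2 / (4*pi) = 355.6313 * 0.03238307^2 / (4*pi) = 0.02968 m^2

0.02968 m^2


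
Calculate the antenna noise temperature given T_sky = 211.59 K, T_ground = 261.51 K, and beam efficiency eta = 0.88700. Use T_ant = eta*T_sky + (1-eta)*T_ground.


T_ant = 0.88700 * 211.59 + (1 - 0.88700) * 261.51 = 217.2 K

217.2 K


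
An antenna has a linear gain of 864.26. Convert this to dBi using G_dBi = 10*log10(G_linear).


G_dBi = 10 * log10(864.26) = 29.37 dBi

29.37 dBi


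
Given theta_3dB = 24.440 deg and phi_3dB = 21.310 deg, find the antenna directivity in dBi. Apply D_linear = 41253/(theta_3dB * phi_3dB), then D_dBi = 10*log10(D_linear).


D_linear = 41253 / (24.440 * 21.310) = 79.20834
D_dBi = 10 * log10(79.20834) = 18.99 dBi

18.99 dBi


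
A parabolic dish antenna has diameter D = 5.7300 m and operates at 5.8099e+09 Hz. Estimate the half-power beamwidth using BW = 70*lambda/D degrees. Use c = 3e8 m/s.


lambda = c / f = 3.0000e+08 / 5.8099e+09 = 0.05163600 m
BW = 70 * 0.05163600 / 5.7300 = 0.6308 deg

0.6308 deg


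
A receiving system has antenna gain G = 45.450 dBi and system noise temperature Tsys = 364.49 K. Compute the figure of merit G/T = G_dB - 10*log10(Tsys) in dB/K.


G/T = 45.450 - 10*log10(364.49) = 45.450 - 25.61686 = 19.83 dB/K

19.83 dB/K


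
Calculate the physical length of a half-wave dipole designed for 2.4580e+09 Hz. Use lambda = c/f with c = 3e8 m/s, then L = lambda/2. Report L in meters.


lambda = c / f = 3.0000e+08 / 2.4580e+09 = 0.1220504 m
L = lambda / 2 = 0.1220504 / 2 = 0.06103 m

0.06103 m


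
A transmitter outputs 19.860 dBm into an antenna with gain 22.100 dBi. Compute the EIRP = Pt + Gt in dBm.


EIRP = Pt + Gt = 19.860 + 22.100 = 41.96 dBm

41.96 dBm


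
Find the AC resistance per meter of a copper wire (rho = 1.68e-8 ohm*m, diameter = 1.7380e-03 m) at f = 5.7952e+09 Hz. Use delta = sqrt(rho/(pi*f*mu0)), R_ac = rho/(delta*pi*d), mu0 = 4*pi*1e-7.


delta = sqrt(1.68e-8 / (pi * 5.7952e+09 * 4*pi*1e-7)) = 8.569206e-07 m
R_ac = 1.68e-8 / (8.569206e-07 * pi * 1.7380e-03) = 3.591 ohm/m

3.591 ohm/m


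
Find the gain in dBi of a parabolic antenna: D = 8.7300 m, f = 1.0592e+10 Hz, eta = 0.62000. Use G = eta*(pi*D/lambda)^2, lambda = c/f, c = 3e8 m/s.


lambda = c / f = 3.0000e+08 / 1.0592e+10 = 0.02832326 m
G_linear = 0.62000 * (pi * 8.7300 / 0.02832326)^2 = 581344.3
G_dBi = 10 * log10(581344.3) = 57.64 dBi

57.64 dBi


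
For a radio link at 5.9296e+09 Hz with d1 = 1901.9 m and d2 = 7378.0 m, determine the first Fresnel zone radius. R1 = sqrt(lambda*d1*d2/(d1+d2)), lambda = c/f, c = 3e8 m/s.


lambda = c / f = 3.0000e+08 / 5.9296e+09 = 0.05059363 m
R1 = sqrt(0.05059363 * 1901.9 * 7378.0 / (1901.9 + 7378.0)) = 8.747 m

8.747 m


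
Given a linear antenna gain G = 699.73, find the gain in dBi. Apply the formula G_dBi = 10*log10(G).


G_dBi = 10 * log10(699.73) = 28.45 dBi

28.45 dBi


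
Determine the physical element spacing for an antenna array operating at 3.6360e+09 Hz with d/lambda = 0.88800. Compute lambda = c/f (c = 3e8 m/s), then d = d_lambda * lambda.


lambda = c / f = 3.0000e+08 / 3.6360e+09 = 0.08250825 m
d = 0.88800 * 0.08250825 = 0.07327 m

0.07327 m


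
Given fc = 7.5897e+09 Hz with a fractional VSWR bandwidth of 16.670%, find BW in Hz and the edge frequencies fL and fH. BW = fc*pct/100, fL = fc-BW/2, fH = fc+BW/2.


BW = 7.5897e+09 * 16.670/100 = 1.265203e+09 Hz
fL = 7.5897e+09 - 1.265203e+09/2 = 6.957e+09 Hz
fH = 7.5897e+09 + 1.265203e+09/2 = 8.222e+09 Hz

BW=1.265e+09 Hz, fL=6.957e+09 Hz, fH=8.222e+09 Hz


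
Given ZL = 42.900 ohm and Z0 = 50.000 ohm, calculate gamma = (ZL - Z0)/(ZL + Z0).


gamma = (42.900 - 50.000) / (42.900 + 50.000) = -0.07643

-0.07643


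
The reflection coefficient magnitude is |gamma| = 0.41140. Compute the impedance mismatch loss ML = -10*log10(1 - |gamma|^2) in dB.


ML = -10 * log10(1 - 0.41140^2) = -10 * log10(0.83075004) = 0.8053 dB

0.8053 dB


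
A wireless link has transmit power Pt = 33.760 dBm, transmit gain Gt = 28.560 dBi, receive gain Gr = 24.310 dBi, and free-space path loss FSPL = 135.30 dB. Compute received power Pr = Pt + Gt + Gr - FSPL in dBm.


Pr = 33.760 + 28.560 + 24.310 - 135.30 = -48.67 dBm

-48.67 dBm


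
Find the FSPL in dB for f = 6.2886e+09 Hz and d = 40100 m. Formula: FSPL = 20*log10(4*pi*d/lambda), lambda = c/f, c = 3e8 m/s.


lambda = c / f = 3.0000e+08 / 6.2886e+09 = 0.04770537 m
FSPL = 20 * log10(4*pi*40100/0.04770537) = 140.5 dB

140.5 dB


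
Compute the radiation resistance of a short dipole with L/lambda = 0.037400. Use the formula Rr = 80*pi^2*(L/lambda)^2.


Rr = 80 * pi^2 * (0.037400)^2 = 80 * 9.869604 * 1.398760e-03 = 1.104 ohm

1.104 ohm


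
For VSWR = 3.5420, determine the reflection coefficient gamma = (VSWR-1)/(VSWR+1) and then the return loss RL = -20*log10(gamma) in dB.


gamma = (3.5420 - 1) / (3.5420 + 1) = 0.5596653
RL = -20 * log10(0.5596653) = 5.041 dB

5.041 dB


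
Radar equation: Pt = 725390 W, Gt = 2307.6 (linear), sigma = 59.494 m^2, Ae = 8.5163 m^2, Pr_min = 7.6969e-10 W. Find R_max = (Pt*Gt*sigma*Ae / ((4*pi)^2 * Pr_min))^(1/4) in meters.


R^4 = 725390*2307.6*59.494*8.5163 / ((4*pi)^2 * 7.6969e-10) = 6.977834e+18
R_max = 6.977834e+18^0.25 = 51396 m

51396 m


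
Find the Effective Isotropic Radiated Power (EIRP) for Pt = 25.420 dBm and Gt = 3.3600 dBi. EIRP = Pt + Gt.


EIRP = Pt + Gt = 25.420 + 3.3600 = 28.78 dBm

28.78 dBm


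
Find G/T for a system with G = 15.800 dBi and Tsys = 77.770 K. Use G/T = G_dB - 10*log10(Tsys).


G/T = 15.800 - 10*log10(77.770) = 15.800 - 18.90812 = -3.108 dB/K

-3.108 dB/K


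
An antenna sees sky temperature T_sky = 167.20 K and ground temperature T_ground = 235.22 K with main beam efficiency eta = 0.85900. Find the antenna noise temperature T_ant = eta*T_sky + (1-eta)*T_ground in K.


T_ant = 0.85900 * 167.20 + (1 - 0.85900) * 235.22 = 176.8 K

176.8 K


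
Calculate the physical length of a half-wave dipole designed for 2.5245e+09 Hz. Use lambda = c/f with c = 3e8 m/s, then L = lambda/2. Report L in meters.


lambda = c / f = 3.0000e+08 / 2.5245e+09 = 0.1188354 m
L = lambda / 2 = 0.1188354 / 2 = 0.05942 m

0.05942 m


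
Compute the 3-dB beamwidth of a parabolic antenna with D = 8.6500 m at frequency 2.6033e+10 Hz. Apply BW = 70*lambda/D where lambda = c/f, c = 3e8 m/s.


lambda = c / f = 3.0000e+08 / 2.6033e+10 = 0.01152384 m
BW = 70 * 0.01152384 / 8.6500 = 0.09326 deg

0.09326 deg


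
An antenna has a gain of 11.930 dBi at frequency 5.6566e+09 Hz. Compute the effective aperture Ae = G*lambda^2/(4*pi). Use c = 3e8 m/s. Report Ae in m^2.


lambda = c / f = 3.0000e+08 / 5.6566e+09 = 0.05303539 m
G_linear = 10^(11.930/10) = 15.59553
Ae = G_linear * lambda^2 / (4*pi) = 15.59553 * 0.05303539^2 / (4*pi) = 3.491e-03 m^2

3.491e-03 m^2


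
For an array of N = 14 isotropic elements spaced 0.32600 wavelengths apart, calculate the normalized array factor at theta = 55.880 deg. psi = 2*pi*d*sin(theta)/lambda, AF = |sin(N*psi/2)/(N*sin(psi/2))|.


psi = 2*pi*0.32600*sin(55.880 deg) = 1.695730 rad
AF = |sin(14*1.695730/2) / (14*sin(1.695730/2))| = 0.06109

0.06109


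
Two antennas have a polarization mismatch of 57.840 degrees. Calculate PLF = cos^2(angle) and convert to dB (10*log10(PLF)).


PLF_linear = cos^2(57.840 deg) = 0.2833277
PLF_dB = 10 * log10(0.2833277) = -5.477 dB

-5.477 dB


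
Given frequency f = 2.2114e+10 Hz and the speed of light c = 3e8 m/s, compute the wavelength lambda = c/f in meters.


lambda = c / f = 3.0000e+08 / 2.2114e+10 = 0.01357 m

0.01357 m


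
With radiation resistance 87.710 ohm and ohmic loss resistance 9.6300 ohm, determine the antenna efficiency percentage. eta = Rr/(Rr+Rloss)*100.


eta = 87.710 / (87.710 + 9.6300) * 100 = 90.11%

90.11%


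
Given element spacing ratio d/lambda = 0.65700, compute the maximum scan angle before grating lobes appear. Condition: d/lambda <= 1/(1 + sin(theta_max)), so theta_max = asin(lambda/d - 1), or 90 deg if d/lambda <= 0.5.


lambda/d - 1 = 1/0.65700 - 1 = 0.5220700
theta_max = asin(0.5220700) = 31.47 deg

31.47 deg


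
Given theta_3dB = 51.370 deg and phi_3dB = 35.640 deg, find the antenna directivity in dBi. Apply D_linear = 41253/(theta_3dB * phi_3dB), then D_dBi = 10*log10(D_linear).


D_linear = 41253 / (51.370 * 35.640) = 22.53244
D_dBi = 10 * log10(22.53244) = 13.53 dBi

13.53 dBi


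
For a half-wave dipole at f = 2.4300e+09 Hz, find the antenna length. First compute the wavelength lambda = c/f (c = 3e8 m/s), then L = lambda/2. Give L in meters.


lambda = c / f = 3.0000e+08 / 2.4300e+09 = 0.1234568 m
L = lambda / 2 = 0.1234568 / 2 = 0.06173 m

0.06173 m


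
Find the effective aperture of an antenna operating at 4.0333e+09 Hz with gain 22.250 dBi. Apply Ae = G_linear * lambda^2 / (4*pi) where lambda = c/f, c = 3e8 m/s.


lambda = c / f = 3.0000e+08 / 4.0333e+09 = 0.07438078 m
G_linear = 10^(22.250/10) = 167.8804
Ae = G_linear * lambda^2 / (4*pi) = 167.8804 * 0.07438078^2 / (4*pi) = 0.07391 m^2

0.07391 m^2


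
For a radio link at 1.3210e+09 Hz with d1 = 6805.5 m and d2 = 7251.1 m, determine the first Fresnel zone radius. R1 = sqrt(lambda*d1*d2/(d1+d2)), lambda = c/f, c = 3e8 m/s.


lambda = c / f = 3.0000e+08 / 1.3210e+09 = 0.2271007 m
R1 = sqrt(0.2271007 * 6805.5 * 7251.1 / (6805.5 + 7251.1)) = 28.24 m

28.24 m


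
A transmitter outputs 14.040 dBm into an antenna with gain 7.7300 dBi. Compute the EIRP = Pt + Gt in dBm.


EIRP = Pt + Gt = 14.040 + 7.7300 = 21.77 dBm

21.77 dBm


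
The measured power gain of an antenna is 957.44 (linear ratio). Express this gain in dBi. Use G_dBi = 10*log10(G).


G_dBi = 10 * log10(957.44) = 29.81 dBi

29.81 dBi


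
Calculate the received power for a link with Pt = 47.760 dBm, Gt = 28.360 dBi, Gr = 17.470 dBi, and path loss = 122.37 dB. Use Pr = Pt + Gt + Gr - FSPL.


Pr = 47.760 + 28.360 + 17.470 - 122.37 = -28.78 dBm

-28.78 dBm


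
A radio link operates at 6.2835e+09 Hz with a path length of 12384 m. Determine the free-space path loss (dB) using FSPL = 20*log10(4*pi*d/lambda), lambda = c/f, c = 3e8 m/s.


lambda = c / f = 3.0000e+08 / 6.2835e+09 = 0.04774409 m
FSPL = 20 * log10(4*pi*12384/0.04774409) = 130.3 dB

130.3 dB


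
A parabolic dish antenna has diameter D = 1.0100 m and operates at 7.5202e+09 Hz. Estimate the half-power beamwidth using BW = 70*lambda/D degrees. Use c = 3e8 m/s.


lambda = c / f = 3.0000e+08 / 7.5202e+09 = 0.03989256 m
BW = 70 * 0.03989256 / 1.0100 = 2.765 deg

2.765 deg


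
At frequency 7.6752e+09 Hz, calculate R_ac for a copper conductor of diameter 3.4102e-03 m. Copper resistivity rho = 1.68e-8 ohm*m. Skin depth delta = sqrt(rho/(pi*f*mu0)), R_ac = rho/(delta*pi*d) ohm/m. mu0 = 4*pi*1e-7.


delta = sqrt(1.68e-8 / (pi * 7.6752e+09 * 4*pi*1e-7)) = 7.446118e-07 m
R_ac = 1.68e-8 / (7.446118e-07 * pi * 3.4102e-03) = 2.106 ohm/m

2.106 ohm/m


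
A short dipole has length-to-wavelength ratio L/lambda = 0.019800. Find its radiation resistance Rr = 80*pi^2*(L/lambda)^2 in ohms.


Rr = 80 * pi^2 * (0.019800)^2 = 80 * 9.869604 * 3.920400e-04 = 0.3095 ohm

0.3095 ohm


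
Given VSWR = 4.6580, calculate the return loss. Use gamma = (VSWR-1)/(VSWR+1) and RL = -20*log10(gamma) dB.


gamma = (4.6580 - 1) / (4.6580 + 1) = 0.6465182
RL = -20 * log10(0.6465182) = 3.788 dB

3.788 dB


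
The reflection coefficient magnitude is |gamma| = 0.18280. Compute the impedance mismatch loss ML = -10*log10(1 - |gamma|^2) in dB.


ML = -10 * log10(1 - 0.18280^2) = -10 * log10(0.96658416) = 0.1476 dB

0.1476 dB


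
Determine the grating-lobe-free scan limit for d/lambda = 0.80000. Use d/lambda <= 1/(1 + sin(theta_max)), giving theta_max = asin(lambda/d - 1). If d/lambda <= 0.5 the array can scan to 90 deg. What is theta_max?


lambda/d - 1 = 1/0.80000 - 1 = 0.2500000
theta_max = asin(0.2500000) = 14.48 deg

14.48 deg


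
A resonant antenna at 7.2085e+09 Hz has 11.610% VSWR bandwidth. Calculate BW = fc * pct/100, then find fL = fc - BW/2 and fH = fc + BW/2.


BW = 7.2085e+09 * 11.610/100 = 8.369068e+08 Hz
fL = 7.2085e+09 - 8.369068e+08/2 = 6.790e+09 Hz
fH = 7.2085e+09 + 8.369068e+08/2 = 7.627e+09 Hz

BW=8.369e+08 Hz, fL=6.790e+09 Hz, fH=7.627e+09 Hz


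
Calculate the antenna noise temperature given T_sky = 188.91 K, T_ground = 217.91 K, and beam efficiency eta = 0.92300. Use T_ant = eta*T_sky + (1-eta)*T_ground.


T_ant = 0.92300 * 188.91 + (1 - 0.92300) * 217.91 = 191.1 K

191.1 K


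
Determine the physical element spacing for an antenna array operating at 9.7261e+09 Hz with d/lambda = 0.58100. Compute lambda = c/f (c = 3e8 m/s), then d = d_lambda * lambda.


lambda = c / f = 3.0000e+08 / 9.7261e+09 = 0.03084484 m
d = 0.58100 * 0.03084484 = 0.01792 m

0.01792 m


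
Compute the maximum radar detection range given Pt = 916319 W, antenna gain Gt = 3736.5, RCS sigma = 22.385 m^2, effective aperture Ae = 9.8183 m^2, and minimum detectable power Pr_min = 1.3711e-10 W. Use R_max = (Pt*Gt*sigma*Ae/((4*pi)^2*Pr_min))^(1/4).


R^4 = 916319*3736.5*22.385*9.8183 / ((4*pi)^2 * 1.3711e-10) = 3.475491e+19
R_max = 3.475491e+19^0.25 = 76781 m

76781 m


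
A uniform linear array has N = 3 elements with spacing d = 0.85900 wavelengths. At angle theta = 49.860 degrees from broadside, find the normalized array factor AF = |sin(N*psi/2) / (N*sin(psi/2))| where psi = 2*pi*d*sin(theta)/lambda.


psi = 2*pi*0.85900*sin(49.860 deg) = 4.126049 rad
AF = |sin(3*4.126049/2) / (3*sin(4.126049/2))| = 0.03554

0.03554


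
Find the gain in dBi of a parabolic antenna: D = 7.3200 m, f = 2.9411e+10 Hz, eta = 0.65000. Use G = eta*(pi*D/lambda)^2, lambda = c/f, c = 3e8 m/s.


lambda = c / f = 3.0000e+08 / 2.9411e+10 = 0.01020027 m
G_linear = 0.65000 * (pi * 7.3200 / 0.01020027)^2 = 3.303786e+06
G_dBi = 10 * log10(3.303786e+06) = 65.19 dBi

65.19 dBi


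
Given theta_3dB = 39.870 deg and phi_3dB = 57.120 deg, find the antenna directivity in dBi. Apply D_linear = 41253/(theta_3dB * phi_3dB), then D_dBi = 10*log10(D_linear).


D_linear = 41253 / (39.870 * 57.120) = 18.11428
D_dBi = 10 * log10(18.11428) = 12.58 dBi

12.58 dBi


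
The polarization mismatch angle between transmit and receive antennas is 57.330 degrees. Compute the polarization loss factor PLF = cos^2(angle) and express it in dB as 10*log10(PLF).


PLF_linear = cos^2(57.330 deg) = 0.2913836
PLF_dB = 10 * log10(0.2913836) = -5.355 dB

-5.355 dB


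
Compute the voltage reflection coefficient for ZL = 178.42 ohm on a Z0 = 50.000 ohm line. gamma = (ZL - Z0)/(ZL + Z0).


gamma = (178.42 - 50.000) / (178.42 + 50.000) = 0.5622

0.5622


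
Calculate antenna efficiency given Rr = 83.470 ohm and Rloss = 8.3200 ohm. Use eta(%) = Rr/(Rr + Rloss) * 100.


eta = 83.470 / (83.470 + 8.3200) * 100 = 90.94%

90.94%


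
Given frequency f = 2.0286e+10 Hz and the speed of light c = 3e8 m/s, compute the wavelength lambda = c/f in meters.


lambda = c / f = 3.0000e+08 / 2.0286e+10 = 0.01479 m

0.01479 m


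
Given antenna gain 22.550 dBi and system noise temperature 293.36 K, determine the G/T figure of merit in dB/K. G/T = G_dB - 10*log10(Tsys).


G/T = 22.550 - 10*log10(293.36) = 22.550 - 24.67401 = -2.124 dB/K

-2.124 dB/K


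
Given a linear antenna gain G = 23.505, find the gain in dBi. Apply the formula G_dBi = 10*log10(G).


G_dBi = 10 * log10(23.505) = 13.71 dBi

13.71 dBi


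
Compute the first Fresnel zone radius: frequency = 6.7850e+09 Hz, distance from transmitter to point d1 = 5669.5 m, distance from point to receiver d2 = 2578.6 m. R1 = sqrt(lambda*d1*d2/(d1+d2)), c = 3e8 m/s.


lambda = c / f = 3.0000e+08 / 6.7850e+09 = 0.04421518 m
R1 = sqrt(0.04421518 * 5669.5 * 2578.6 / (5669.5 + 2578.6)) = 8.853 m

8.853 m


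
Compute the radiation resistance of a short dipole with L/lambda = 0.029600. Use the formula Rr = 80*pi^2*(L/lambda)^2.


Rr = 80 * pi^2 * (0.029600)^2 = 80 * 9.869604 * 8.761600e-04 = 0.6918 ohm

0.6918 ohm


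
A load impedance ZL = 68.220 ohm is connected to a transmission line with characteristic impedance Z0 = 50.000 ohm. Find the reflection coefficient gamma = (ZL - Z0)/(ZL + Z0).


gamma = (68.220 - 50.000) / (68.220 + 50.000) = 0.1541

0.1541


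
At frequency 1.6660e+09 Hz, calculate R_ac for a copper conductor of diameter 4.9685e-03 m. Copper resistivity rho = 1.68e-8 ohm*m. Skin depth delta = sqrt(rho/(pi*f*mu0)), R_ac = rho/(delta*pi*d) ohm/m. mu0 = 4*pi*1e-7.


delta = sqrt(1.68e-8 / (pi * 1.6660e+09 * 4*pi*1e-7)) = 1.598223e-06 m
R_ac = 1.68e-8 / (1.598223e-06 * pi * 4.9685e-03) = 0.6734 ohm/m

0.6734 ohm/m


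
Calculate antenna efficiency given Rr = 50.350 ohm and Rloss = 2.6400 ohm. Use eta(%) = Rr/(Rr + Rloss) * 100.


eta = 50.350 / (50.350 + 2.6400) * 100 = 95.02%

95.02%


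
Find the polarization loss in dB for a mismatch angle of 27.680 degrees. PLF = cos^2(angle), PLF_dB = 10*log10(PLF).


PLF_linear = cos^2(27.680 deg) = 0.7842091
PLF_dB = 10 * log10(0.7842091) = -1.056 dB

-1.056 dB


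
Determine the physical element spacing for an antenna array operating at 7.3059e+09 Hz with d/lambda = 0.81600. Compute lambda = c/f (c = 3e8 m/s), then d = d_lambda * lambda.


lambda = c / f = 3.0000e+08 / 7.3059e+09 = 0.04106270 m
d = 0.81600 * 0.04106270 = 0.03351 m

0.03351 m


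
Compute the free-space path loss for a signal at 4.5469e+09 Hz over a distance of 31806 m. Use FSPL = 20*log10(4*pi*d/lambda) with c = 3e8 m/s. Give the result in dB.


lambda = c / f = 3.0000e+08 / 4.5469e+09 = 0.06597902 m
FSPL = 20 * log10(4*pi*31806/0.06597902) = 135.6 dB

135.6 dB


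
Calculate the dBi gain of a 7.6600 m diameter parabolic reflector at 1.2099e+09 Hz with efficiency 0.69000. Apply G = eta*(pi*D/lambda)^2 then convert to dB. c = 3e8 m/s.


lambda = c / f = 3.0000e+08 / 1.2099e+09 = 0.2479544 m
G_linear = 0.69000 * (pi * 7.6600 / 0.2479544)^2 = 6499.242
G_dBi = 10 * log10(6499.242) = 38.13 dBi

38.13 dBi


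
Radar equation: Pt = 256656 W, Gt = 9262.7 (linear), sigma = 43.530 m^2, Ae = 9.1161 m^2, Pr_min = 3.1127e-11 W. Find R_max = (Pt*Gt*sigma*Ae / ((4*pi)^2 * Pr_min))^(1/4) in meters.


R^4 = 256656*9262.7*43.530*9.1161 / ((4*pi)^2 * 3.1127e-11) = 1.919242e+20
R_max = 1.919242e+20^0.25 = 117702 m

117702 m


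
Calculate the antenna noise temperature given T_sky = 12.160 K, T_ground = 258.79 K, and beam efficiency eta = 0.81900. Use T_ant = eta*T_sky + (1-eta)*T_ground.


T_ant = 0.81900 * 12.160 + (1 - 0.81900) * 258.79 = 56.80 K

56.80 K


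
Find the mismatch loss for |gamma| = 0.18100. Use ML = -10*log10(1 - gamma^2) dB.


ML = -10 * log10(1 - 0.18100^2) = -10 * log10(0.967239) = 0.1447 dB

0.1447 dB


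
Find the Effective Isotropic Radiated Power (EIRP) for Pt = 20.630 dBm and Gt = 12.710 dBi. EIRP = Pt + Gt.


EIRP = Pt + Gt = 20.630 + 12.710 = 33.34 dBm

33.34 dBm


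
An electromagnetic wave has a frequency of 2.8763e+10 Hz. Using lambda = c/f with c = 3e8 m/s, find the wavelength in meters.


lambda = c / f = 3.0000e+08 / 2.8763e+10 = 0.01043 m

0.01043 m


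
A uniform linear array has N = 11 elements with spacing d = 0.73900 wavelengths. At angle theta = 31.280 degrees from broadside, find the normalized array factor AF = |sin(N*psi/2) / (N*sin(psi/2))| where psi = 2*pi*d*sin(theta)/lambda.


psi = 2*pi*0.73900*sin(31.280 deg) = 2.410884 rad
AF = |sin(11*2.410884/2) / (11*sin(2.410884/2))| = 0.06222

0.06222


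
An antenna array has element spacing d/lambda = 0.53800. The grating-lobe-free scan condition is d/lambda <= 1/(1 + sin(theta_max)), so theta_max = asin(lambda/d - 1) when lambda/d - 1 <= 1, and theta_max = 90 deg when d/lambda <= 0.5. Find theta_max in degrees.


lambda/d - 1 = 1/0.53800 - 1 = 0.8587361
theta_max = asin(0.8587361) = 59.17 deg

59.17 deg


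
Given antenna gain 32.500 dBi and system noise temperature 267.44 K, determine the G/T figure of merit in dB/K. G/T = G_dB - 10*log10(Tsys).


G/T = 32.500 - 10*log10(267.44) = 32.500 - 24.27226 = 8.228 dB/K

8.228 dB/K


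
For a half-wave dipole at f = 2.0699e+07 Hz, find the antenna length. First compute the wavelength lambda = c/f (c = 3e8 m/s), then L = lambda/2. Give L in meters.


lambda = c / f = 3.0000e+08 / 2.0699e+07 = 14.49345 m
L = lambda / 2 = 14.49345 / 2 = 7.247 m

7.247 m


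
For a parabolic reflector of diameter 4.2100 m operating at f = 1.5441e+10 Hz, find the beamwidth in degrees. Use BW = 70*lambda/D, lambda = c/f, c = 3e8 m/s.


lambda = c / f = 3.0000e+08 / 1.5441e+10 = 0.01942879 m
BW = 70 * 0.01942879 / 4.2100 = 0.3230 deg

0.3230 deg


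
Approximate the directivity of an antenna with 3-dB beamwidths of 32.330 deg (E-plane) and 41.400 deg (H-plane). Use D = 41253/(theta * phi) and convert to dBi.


D_linear = 41253 / (32.330 * 41.400) = 30.82120
D_dBi = 10 * log10(30.82120) = 14.89 dBi

14.89 dBi


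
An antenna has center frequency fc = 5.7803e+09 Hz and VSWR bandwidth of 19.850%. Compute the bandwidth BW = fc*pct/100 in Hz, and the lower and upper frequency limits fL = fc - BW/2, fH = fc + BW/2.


BW = 5.7803e+09 * 19.850/100 = 1.147390e+09 Hz
fL = 5.7803e+09 - 1.147390e+09/2 = 5.207e+09 Hz
fH = 5.7803e+09 + 1.147390e+09/2 = 6.354e+09 Hz

BW=1.147e+09 Hz, fL=5.207e+09 Hz, fH=6.354e+09 Hz


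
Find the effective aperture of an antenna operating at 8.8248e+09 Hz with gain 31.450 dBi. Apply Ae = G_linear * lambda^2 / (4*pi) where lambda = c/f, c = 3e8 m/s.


lambda = c / f = 3.0000e+08 / 8.8248e+09 = 0.03399510 m
G_linear = 10^(31.450/10) = 1396.368
Ae = G_linear * lambda^2 / (4*pi) = 1396.368 * 0.03399510^2 / (4*pi) = 0.1284 m^2

0.1284 m^2


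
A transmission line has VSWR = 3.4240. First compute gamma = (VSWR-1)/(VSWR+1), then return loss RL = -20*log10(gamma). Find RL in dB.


gamma = (3.4240 - 1) / (3.4240 + 1) = 0.5479204
RL = -20 * log10(0.5479204) = 5.226 dB

5.226 dB


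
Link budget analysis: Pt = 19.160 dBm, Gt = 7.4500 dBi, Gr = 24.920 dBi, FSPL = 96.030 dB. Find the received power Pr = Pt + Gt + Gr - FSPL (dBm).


Pr = 19.160 + 7.4500 + 24.920 - 96.030 = -44.50 dBm

-44.50 dBm


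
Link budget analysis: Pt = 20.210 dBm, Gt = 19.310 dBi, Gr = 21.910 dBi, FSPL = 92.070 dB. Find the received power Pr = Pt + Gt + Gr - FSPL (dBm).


Pr = 20.210 + 19.310 + 21.910 - 92.070 = -30.64 dBm

-30.64 dBm


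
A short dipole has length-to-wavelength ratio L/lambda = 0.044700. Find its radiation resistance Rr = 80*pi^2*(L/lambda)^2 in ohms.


Rr = 80 * pi^2 * (0.044700)^2 = 80 * 9.869604 * 1.998090e-03 = 1.578 ohm

1.578 ohm


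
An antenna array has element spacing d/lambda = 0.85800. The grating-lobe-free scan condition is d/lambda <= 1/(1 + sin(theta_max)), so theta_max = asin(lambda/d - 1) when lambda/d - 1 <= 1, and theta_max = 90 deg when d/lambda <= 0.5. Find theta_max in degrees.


lambda/d - 1 = 1/0.85800 - 1 = 0.1655012
theta_max = asin(0.1655012) = 9.526 deg

9.526 deg


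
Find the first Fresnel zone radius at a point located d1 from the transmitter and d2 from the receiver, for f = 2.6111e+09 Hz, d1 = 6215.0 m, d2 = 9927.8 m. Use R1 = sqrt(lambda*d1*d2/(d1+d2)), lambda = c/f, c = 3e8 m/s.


lambda = c / f = 3.0000e+08 / 2.6111e+09 = 0.1148941 m
R1 = sqrt(0.1148941 * 6215.0 * 9927.8 / (6215.0 + 9927.8)) = 20.96 m

20.96 m


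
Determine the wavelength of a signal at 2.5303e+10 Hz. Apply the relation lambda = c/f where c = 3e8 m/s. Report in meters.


lambda = c / f = 3.0000e+08 / 2.5303e+10 = 0.01186 m

0.01186 m


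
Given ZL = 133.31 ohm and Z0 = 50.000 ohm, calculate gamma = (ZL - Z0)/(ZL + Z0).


gamma = (133.31 - 50.000) / (133.31 + 50.000) = 0.4545

0.4545


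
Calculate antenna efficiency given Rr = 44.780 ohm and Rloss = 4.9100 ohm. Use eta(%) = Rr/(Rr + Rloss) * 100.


eta = 44.780 / (44.780 + 4.9100) * 100 = 90.12%

90.12%


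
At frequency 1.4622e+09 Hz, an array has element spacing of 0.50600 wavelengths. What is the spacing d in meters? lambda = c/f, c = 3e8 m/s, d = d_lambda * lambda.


lambda = c / f = 3.0000e+08 / 1.4622e+09 = 0.2051703 m
d = 0.50600 * 0.2051703 = 0.1038 m

0.1038 m


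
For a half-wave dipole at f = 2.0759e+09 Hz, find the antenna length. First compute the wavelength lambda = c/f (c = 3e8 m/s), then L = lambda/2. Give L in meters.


lambda = c / f = 3.0000e+08 / 2.0759e+09 = 0.1445156 m
L = lambda / 2 = 0.1445156 / 2 = 0.07226 m

0.07226 m


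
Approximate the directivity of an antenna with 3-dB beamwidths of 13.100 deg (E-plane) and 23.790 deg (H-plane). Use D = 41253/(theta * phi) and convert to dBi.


D_linear = 41253 / (13.100 * 23.790) = 132.3701
D_dBi = 10 * log10(132.3701) = 21.22 dBi

21.22 dBi


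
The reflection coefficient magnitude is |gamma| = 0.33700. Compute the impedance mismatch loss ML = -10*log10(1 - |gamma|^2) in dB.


ML = -10 * log10(1 - 0.33700^2) = -10 * log10(0.886431) = 0.5236 dB

0.5236 dB


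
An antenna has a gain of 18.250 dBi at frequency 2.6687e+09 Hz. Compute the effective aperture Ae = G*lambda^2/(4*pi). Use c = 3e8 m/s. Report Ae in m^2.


lambda = c / f = 3.0000e+08 / 2.6687e+09 = 0.1124143 m
G_linear = 10^(18.250/10) = 66.83439
Ae = G_linear * lambda^2 / (4*pi) = 66.83439 * 0.1124143^2 / (4*pi) = 0.06721 m^2

0.06721 m^2


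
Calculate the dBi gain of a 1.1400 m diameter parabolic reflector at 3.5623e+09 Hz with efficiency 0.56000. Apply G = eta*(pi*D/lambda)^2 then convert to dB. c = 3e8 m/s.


lambda = c / f = 3.0000e+08 / 3.5623e+09 = 0.08421525 m
G_linear = 0.56000 * (pi * 1.1400 / 0.08421525)^2 = 1012.782
G_dBi = 10 * log10(1012.782) = 30.06 dBi

30.06 dBi
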